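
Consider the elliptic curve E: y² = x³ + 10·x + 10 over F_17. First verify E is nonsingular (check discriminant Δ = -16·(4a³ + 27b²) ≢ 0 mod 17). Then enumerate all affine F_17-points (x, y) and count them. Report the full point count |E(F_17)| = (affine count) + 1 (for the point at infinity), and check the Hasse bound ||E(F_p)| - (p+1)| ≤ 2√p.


Affine points = {(1, 2), (1, 15), (2, 2), (2, 15), (3, 4), (3, 13), (5, 7), (5, 10), (7, 7), (7, 10), (9, 8), (9, 9), (13, 5), (13, 12), (14, 2), (14, 15), (15, 4), (15, 13), (16, 4), (16, 13)}; affine count = 20; |E(F_17)| = 21.

Discriminant check: Δ ∝ 4a³ + 27b² = 4·10³ + 27·10² = 4·1000 + 27·100 ≡ 2 (mod 17). Nonzero ⇒ E is nonsingular.
For each x ∈ F_17, compute rhs = x³ + 10·x + 10 mod 17, then count y ∈ F_17 with y² ≡ rhs.
  x = 0: rhs = 10, matching y values: none (0 points).
  x = 1: rhs = 4, matching y values: 2, 15 (2 points).
  x = 2: rhs = 4, matching y values: 2, 15 (2 points).
  x = 3: rhs = 16, matching y values: 4, 13 (2 points).
  x = 4: rhs = 12, matching y values: none (0 points).
  x = 5: rhs = 15, matching y values: 7, 10 (2 points).
  x = 6: rhs = 14, matching y values: none (0 points).
  x = 7: rhs = 15, matching y values: 7, 10 (2 points).
  x = 8: rhs = 7, matching y values: none (0 points).
  x = 9: rhs = 13, matching y values: 8, 9 (2 points).
  x = 10: rhs = 5, matching y values: none (0 points).
  x = 11: rhs = 6, matching y values: none (0 points).
  x = 12: rhs = 5, matching y values: none (0 points).
  x = 13: rhs = 8, matching y values: 5, 12 (2 points).
  x = 14: rhs = 4, matching y values: 2, 15 (2 points).
  x = 15: rhs = 16, matching y values: 4, 13 (2 points).
  x = 16: rhs = 16, matching y values: 4, 13 (2 points).
Total affine count: 20.
Full point count |E(F_17)| = 20 + 1 = 21.
Hasse bound: |21 − (17+1)| = |3| = 3 ≤ 2√17 ≈ 8.2462 ✓.


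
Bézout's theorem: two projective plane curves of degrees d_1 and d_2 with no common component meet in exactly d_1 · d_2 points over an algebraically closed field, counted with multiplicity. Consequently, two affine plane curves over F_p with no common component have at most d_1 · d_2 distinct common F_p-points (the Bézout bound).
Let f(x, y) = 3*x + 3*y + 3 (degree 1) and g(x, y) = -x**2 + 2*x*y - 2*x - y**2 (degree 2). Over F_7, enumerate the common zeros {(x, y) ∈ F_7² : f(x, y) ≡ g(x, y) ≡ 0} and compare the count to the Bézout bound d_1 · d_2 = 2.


Common zeros: ∅; count = 0; Bézout bound = 2.

deg(f) = 1, deg(g) = 2, so Bézout bound = 2.
Scan x ∈ F_7. For each x, list the y ∈ F_7 with f(x, y) ≡ 0 and those with g(x, y) ≡ 0 (mod 7); the common zeros in that column are the intersection.
  x = 0: f ≡ 0 at y ∈ {6}; g ≡ 0 at y ∈ {0}; common: ∅.
  x = 1: f ≡ 0 at y ∈ {5}; g ≡ 0 at y ∈ ∅; common: ∅.
  x = 2: f ≡ 0 at y ∈ {4}; g ≡ 0 at y ∈ ∅; common: ∅.
  x = 3: f ≡ 0 at y ∈ {3}; g ≡ 0 at y ∈ {2, 4}; common: ∅.
  x = 4: f ≡ 0 at y ∈ {2}; g ≡ 0 at y ∈ ∅; common: ∅.
  x = 5: f ≡ 0 at y ∈ {1}; g ≡ 0 at y ∈ {0, 3}; common: ∅.
  x = 6: f ≡ 0 at y ∈ {0}; g ≡ 0 at y ∈ {2, 3}; common: ∅.
Collecting: common zeros = ∅, so the count is 0.
Comparison with the Bézout bound: 0 ≤ 2 = deg(f)·deg(g), as expected for curves with no common component (the affine F_7-count falls short of the bound because intersections may lie at infinity, over extension fields, or carry multiplicity).


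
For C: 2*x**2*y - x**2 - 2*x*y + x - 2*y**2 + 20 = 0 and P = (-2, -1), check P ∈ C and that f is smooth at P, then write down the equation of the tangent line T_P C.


Tangent line at P: 15*x + 16*y + 46 = 0.

Step 1: f(-2, -1) = 0, so P lies on C.
Step 2: partial derivatives
  f_x(x, y) = 4*x*y - 2*x - 2*y + 1, f_y(x, y) = 2*x**2 - 2*x - 4*y.
  f_x(P) = 15, f_y(P) = 16 (gradient nonzero, so P is smooth).
Step 3: tangent line at P: 15·(x − -2) + 16·(y − -1) = 0.
Expanding: 15*x + 16*y + 46 = 0.


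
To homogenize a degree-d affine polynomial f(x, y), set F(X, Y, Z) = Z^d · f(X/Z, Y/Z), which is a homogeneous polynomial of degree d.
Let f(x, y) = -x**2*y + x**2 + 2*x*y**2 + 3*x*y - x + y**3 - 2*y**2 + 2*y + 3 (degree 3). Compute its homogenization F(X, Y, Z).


F(X, Y, Z) = -X**2*Y + X**2*Z + 2*X*Y**2 + 3*X*Y*Z - X*Z**2 + Y**3 - 2*Y**2*Z + 2*Y*Z**2 + 3*Z**3

deg(f) = 3.
Substitute x = X/Z, y = Y/Z into f, then multiply by Z^3.
  monomial -1·x^2·y^1 ↦ -1·X^2·Y^1·Z^0.
  monomial 1·x^2·y^0 ↦ 1·X^2·Y^0·Z^1.
  monomial 2·x^1·y^2 ↦ 2·X^1·Y^2·Z^0.
  monomial 3·x^1·y^1 ↦ 3·X^1·Y^1·Z^1.
  monomial -1·x^1·y^0 ↦ -1·X^1·Y^0·Z^2.
  monomial 1·x^0·y^3 ↦ 1·X^0·Y^3·Z^0.
  monomial -2·x^0·y^2 ↦ -2·X^0·Y^2·Z^1.
  monomial 2·x^0·y^1 ↦ 2·X^0·Y^1·Z^2.
  monomial 3·x^0·y^0 ↦ 3·X^0·Y^0·Z^3.
Collecting: F(X, Y, Z) = -X**2*Y + X**2*Z + 2*X*Y**2 + 3*X*Y*Z - X*Z**2 + Y**3 - 2*Y**2*Z + 2*Y*Z**2 + 3*Z**3.


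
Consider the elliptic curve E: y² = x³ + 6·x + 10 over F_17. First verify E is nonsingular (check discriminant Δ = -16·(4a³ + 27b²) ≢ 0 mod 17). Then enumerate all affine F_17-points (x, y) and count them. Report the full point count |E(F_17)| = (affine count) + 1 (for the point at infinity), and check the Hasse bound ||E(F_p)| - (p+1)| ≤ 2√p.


Affine points = {(1, 0), (2, 8), (2, 9), (3, 2), (3, 15), (4, 8), (4, 9), (7, 2), (7, 15), (8, 3), (8, 14), (10, 4), (10, 13), (11, 8), (11, 9), (12, 5), (12, 12), (14, 4), (14, 13)}; affine count = 19; |E(F_17)| = 20.

Discriminant check: Δ ∝ 4a³ + 27b² = 4·6³ + 27·10² = 4·216 + 27·100 ≡ 11 (mod 17). Nonzero ⇒ E is nonsingular.
For each x ∈ F_17, compute rhs = x³ + 6·x + 10 mod 17, then count y ∈ F_17 with y² ≡ rhs.
  x = 0: rhs = 10, matching y values: none (0 points).
  x = 1: rhs = 0, matching y values: 0 (1 points).
  x = 2: rhs = 13, matching y values: 8, 9 (2 points).
  x = 3: rhs = 4, matching y values: 2, 15 (2 points).
  x = 4: rhs = 13, matching y values: 8, 9 (2 points).
  x = 5: rhs = 12, matching y values: none (0 points).
  x = 6: rhs = 7, matching y values: none (0 points).
  x = 7: rhs = 4, matching y values: 2, 15 (2 points).
  x = 8: rhs = 9, matching y values: 3, 14 (2 points).
  x = 9: rhs = 11, matching y values: none (0 points).
  x = 10: rhs = 16, matching y values: 4, 13 (2 points).
  x = 11: rhs = 13, matching y values: 8, 9 (2 points).
  x = 12: rhs = 8, matching y values: 5, 12 (2 points).
  x = 13: rhs = 7, matching y values: none (0 points).
  x = 14: rhs = 16, matching y values: 4, 13 (2 points).
  x = 15: rhs = 7, matching y values: none (0 points).
  x = 16: rhs = 3, matching y values: none (0 points).
Total affine count: 19.
Full point count |E(F_17)| = 19 + 1 = 20.
Hasse bound: |20 − (17+1)| = |2| = 2 ≤ 2√17 ≈ 8.2462 ✓.


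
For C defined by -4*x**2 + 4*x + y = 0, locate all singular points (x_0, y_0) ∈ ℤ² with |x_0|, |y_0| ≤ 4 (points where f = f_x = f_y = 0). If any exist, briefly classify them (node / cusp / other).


No singular points in the scanned grid; C is smooth there.

Compute partial derivatives:
  f_x = 4 - 8*x.
  f_y = 1.
f_y = 1 is a nonzero constant, so f_y never vanishes: no point (x, y) can satisfy f = f_x = f_y = 0. In particular no (x, y) ∈ {−4, ..., 4}² is singular; the curve is smooth.


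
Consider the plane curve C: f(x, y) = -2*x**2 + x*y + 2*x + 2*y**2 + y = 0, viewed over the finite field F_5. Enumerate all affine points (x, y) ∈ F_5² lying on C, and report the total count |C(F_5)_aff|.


Affine F_5-points: {(0, 0), (0, 2), (1, 0), (1, 4), (2, 2), (2, 4)}; count = 6.

For each of the 25 pairs (x, y) ∈ F_5², evaluate f(x, y) mod 5. Record the zeros.
  x = 0: [0↦0, 1↦3, 2↦0, 3↦1, 4↦1]  zeros at y ∈ {0, 2}
  x = 1: [0↦0, 1↦4, 2↦2, 3↦4, 4↦0]  zeros at y ∈ {0, 4}
  x = 2: [0↦1, 1↦1, 2↦0, 3↦3, 4↦0]  zeros at y ∈ {2, 4}
  x = 3: [0↦3, 1↦4, 2↦4, 3↦3, 4↦1]  zeros at y ∈ ∅
  x = 4: [0↦1, 1↦3, 2↦4, 3↦4, 4↦3]  zeros at y ∈ ∅
Collecting zeros: affine points = {(0, 0), (0, 2), (1, 0), (1, 4), (2, 2), (2, 4)}.
Total count |C(F_5)_aff| = 6.


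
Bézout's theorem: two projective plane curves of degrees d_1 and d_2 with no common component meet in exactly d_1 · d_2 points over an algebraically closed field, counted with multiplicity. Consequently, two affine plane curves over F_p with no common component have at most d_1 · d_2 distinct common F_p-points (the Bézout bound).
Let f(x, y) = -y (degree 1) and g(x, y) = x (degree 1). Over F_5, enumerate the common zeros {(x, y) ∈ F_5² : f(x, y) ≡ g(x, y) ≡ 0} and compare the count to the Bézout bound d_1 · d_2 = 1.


Common zeros: {(0, 0)}; count = 1; Bézout bound = 1.

deg(f) = 1, deg(g) = 1, so Bézout bound = 1.
Scan x ∈ F_5. For each x, list the y ∈ F_5 with f(x, y) ≡ 0 and those with g(x, y) ≡ 0 (mod 5); the common zeros in that column are the intersection.
  x = 0: f ≡ 0 at y ∈ {0}; g ≡ 0 at y ∈ {0, 1, 2, 3, 4}; common: {0}.
  x = 1: f ≡ 0 at y ∈ {0}; g ≡ 0 at y ∈ ∅; common: ∅.
  x = 2: f ≡ 0 at y ∈ {0}; g ≡ 0 at y ∈ ∅; common: ∅.
  x = 3: f ≡ 0 at y ∈ {0}; g ≡ 0 at y ∈ ∅; common: ∅.
  x = 4: f ≡ 0 at y ∈ {0}; g ≡ 0 at y ∈ ∅; common: ∅.
Collecting: common zeros = {(0, 0)}, so the count is 1.
Comparison with the Bézout bound: 1 ≤ 1 = deg(f)·deg(g), as expected for curves with no common component (the bound is attained).


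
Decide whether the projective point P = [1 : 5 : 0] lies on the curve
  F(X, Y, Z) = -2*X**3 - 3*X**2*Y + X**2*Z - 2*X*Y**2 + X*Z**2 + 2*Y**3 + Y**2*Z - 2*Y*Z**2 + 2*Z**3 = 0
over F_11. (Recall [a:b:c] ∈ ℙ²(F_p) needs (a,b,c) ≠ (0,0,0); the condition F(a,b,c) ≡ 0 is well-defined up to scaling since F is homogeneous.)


F(1,5,0) ≡ 7 (mod 11); P is NOT on the curve.

Evaluate F(1, 5, 0) term-by-term (mod 11).
  -2*X**3 ↦ -2·1·1·1 = -2
  -3*X**2*Y ↦ -3·1·5·1 = -15
  X**2*Z ↦ 1·1·1·0 = 0
  -2*X*Y**2 ↦ -2·1·25·1 = -50
  X*Z**2 ↦ 1·1·1·0 = 0
  2*Y**3 ↦ 2·1·125·1 = 250
  Y**2*Z ↦ 1·1·25·0 = 0
  -2*Y*Z**2 ↦ -2·1·5·0 = 0
  2*Z**3 ↦ 2·1·1·0 = 0
Sum: F(1, 5, 0) = (-2) + (-15) + (0) + (-50) + (0) + (250) + (0) + (0) + (0) = 183.
Reducing mod 11: 183 ≡ 7 (mod 11).
Since F(a, b, c) ≡ 7 ≠ 0 (mod 11), P does NOT lie on the curve.


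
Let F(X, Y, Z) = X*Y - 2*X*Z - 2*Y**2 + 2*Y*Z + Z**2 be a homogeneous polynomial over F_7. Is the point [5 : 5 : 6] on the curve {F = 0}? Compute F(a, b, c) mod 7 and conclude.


F(5,5,6) ≡ 4 (mod 7); P is NOT on the curve.

Evaluate F(5, 5, 6) term-by-term (mod 7).
  X*Y ↦ 1·5·5·1 = 25
  -2*X*Z ↦ -2·5·1·6 = -60
  -2*Y**2 ↦ -2·1·25·1 = -50
  2*Y*Z ↦ 2·1·5·6 = 60
  Z**2 ↦ 1·1·1·36 = 36
Sum: F(5, 5, 6) = (25) + (-60) + (-50) + (60) + (36) = 11.
Reducing mod 7: 11 ≡ 4 (mod 7).
Since F(a, b, c) ≡ 4 ≠ 0 (mod 7), P does NOT lie on the curve.


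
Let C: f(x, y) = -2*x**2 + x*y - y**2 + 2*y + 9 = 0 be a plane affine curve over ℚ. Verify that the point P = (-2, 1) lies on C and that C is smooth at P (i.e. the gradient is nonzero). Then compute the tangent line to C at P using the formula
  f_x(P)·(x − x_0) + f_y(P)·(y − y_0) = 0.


Tangent line at P: 9*x - 2*y + 20 = 0.

Step 1: f(-2, 1) = 0, so P lies on C.
Step 2: partial derivatives
  f_x(x, y) = -4*x + y, f_y(x, y) = x - 2*y + 2.
  f_x(P) = 9, f_y(P) = -2 (gradient nonzero, so P is smooth).
Step 3: tangent line at P: 9·(x − -2) + -2·(y − 1) = 0.
Expanding: 9*x - 2*y + 20 = 0.


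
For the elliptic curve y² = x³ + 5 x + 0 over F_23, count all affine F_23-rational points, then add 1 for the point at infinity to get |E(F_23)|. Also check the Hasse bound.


Affine points = {(0, 0), (1, 11), (1, 12), (2, 8), (2, 15), (5, 9), (5, 14), (6, 4), (6, 19), (8, 0), (11, 11), (11, 12), (13, 10), (13, 13), (14, 10), (14, 13), (15, 0), (16, 6), (16, 17), (19, 10), (19, 13), (20, 2), (20, 21)}; affine count = 23; |E(F_23)| = 24.

Discriminant check: Δ ∝ 4a³ + 27b² = 4·5³ + 27·0² = 4·125 + 27·0 ≡ 17 (mod 23). Nonzero ⇒ E is nonsingular.
For each x ∈ F_23, compute rhs = x³ + 5·x + 0 mod 23, then count y ∈ F_23 with y² ≡ rhs.
  x = 0: rhs = 0, matching y values: 0 (1 points).
  x = 1: rhs = 6, matching y values: 11, 12 (2 points).
  x = 2: rhs = 18, matching y values: 8, 15 (2 points).
  x = 3: rhs = 19, matching y values: none (0 points).
  x = 4: rhs = 15, matching y values: none (0 points).
  x = 5: rhs = 12, matching y values: 9, 14 (2 points).
  x = 6: rhs = 16, matching y values: 4, 19 (2 points).
  x = 7: rhs = 10, matching y values: none (0 points).
  x = 8: rhs = 0, matching y values: 0 (1 points).
  x = 9: rhs = 15, matching y values: none (0 points).
  x = 10: rhs = 15, matching y values: none (0 points).
  x = 11: rhs = 6, matching y values: 11, 12 (2 points).
  x = 12: rhs = 17, matching y values: none (0 points).
  x = 13: rhs = 8, matching y values: 10, 13 (2 points).
  x = 14: rhs = 8, matching y values: 10, 13 (2 points).
  x = 15: rhs = 0, matching y values: 0 (1 points).
  x = 16: rhs = 13, matching y values: 6, 17 (2 points).
  x = 17: rhs = 7, matching y values: none (0 points).
  x = 18: rhs = 11, matching y values: none (0 points).
  x = 19: rhs = 8, matching y values: 10, 13 (2 points).
  x = 20: rhs = 4, matching y values: 2, 21 (2 points).
  x = 21: rhs = 5, matching y values: none (0 points).
  x = 22: rhs = 17, matching y values: none (0 points).
Total affine count: 23.
Full point count |E(F_23)| = 23 + 1 = 24.
Hasse bound: |24 − (23+1)| = |0| = 0 ≤ 2√23 ≈ 9.5917 ✓.


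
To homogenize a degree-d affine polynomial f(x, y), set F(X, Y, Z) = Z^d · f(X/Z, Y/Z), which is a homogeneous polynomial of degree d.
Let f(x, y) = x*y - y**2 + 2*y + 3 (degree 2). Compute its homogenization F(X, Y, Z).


F(X, Y, Z) = X*Y - Y**2 + 2*Y*Z + 3*Z**2

deg(f) = 2.
Substitute x = X/Z, y = Y/Z into f, then multiply by Z^2.
  monomial 1·x^1·y^1 ↦ 1·X^1·Y^1·Z^0.
  monomial -1·x^0·y^2 ↦ -1·X^0·Y^2·Z^0.
  monomial 2·x^0·y^1 ↦ 2·X^0·Y^1·Z^1.
  monomial 3·x^0·y^0 ↦ 3·X^0·Y^0·Z^2.
Collecting: F(X, Y, Z) = X*Y - Y**2 + 2*Y*Z + 3*Z**2.


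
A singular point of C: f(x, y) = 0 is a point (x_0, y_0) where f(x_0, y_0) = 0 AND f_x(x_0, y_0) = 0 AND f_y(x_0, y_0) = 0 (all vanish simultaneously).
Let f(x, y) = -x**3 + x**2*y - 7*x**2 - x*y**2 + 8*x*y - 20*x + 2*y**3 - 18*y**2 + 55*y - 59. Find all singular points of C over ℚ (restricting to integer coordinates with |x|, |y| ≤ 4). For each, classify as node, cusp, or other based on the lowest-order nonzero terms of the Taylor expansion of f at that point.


Singular points: {(-1, 3)}; classification: node.

Compute partial derivatives:
  f_x = -3*x**2 + 2*x*y - 14*x - y**2 + 8*y - 20.
  f_y = x**2 - 2*x*y + 8*x + 6*y**2 - 36*y + 55.
Scan x_0 ∈ {−4, ..., 4}. For each x_0, f_y(x_0, y) is a polynomial in y; find its integer roots y ∈ {−4, ..., 4}, then test f_x and f at those candidates.
  x = -4: f_y(-4, y) = 6*y**2 - 28*y + 39; no integer root y with |y| ≤ 4.
  x = -3: f_y(-3, y) = 6*y**2 - 30*y + 40; no integer root y with |y| ≤ 4.
  x = -2: f_y(-2, y) = 6*y**2 - 32*y + 43; no integer root y with |y| ≤ 4.
  x = -1: f_y(-1, y) = 6*y**2 - 34*y + 48; vanishes at y ∈ {3}. (-1, 3): f_x = 0, f = 0 — SINGULAR.
  x = 0: f_y(0, y) = 6*y**2 - 36*y + 55; no integer root y with |y| ≤ 4.
  x = 1: f_y(1, y) = 6*y**2 - 38*y + 64; no integer root y with |y| ≤ 4.
  x = 2: f_y(2, y) = 6*y**2 - 40*y + 75; no integer root y with |y| ≤ 4.
  x = 3: f_y(3, y) = 6*y**2 - 42*y + 88; no integer root y with |y| ≤ 4.
  x = 4: f_y(4, y) = 6*y**2 - 44*y + 103; no integer root y with |y| ≤ 4.
Only singular point on the grid: (-1, 3).
Classify: substitute x = -1 + u, y = 3 + v and expand: f = -u**3 + u**2*v - u**2 - u*v**2 + 2*v**3 + v**2.
No constant or linear terms (consistent with a singular point). Quadratic part: -u**2 + v**2. Cubic part: -u**3 + u**2*v - u*v**2 + 2*v**3.
The quadratic part v**2 - u**2 = (v − u)(v + u) splits into two distinct linear factors, so there are two distinct tangent lines y − 3 = ±(x − -1) — this is a node (ordinary double point).
Classification: node.


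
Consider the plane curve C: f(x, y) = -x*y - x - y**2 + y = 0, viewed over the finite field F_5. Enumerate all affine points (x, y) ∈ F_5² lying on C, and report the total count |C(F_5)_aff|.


Affine F_5-points: {(0, 0), (0, 1), (1, 2), (1, 3)}; count = 4.

For each of the 25 pairs (x, y) ∈ F_5², evaluate f(x, y) mod 5. Record the zeros.
  x = 0: [0↦0, 1↦0, 2↦3, 3↦4, 4↦3]  zeros at y ∈ {0, 1}
  x = 1: [0↦4, 1↦3, 2↦0, 3↦0, 4↦3]  zeros at y ∈ {2, 3}
  x = 2: [0↦3, 1↦1, 2↦2, 3↦1, 4↦3]  zeros at y ∈ ∅
  x = 3: [0↦2, 1↦4, 2↦4, 3↦2, 4↦3]  zeros at y ∈ ∅
  x = 4: [0↦1, 1↦2, 2↦1, 3↦3, 4↦3]  zeros at y ∈ ∅
Collecting zeros: affine points = {(0, 0), (0, 1), (1, 2), (1, 3)}.
Total count |C(F_5)_aff| = 4.


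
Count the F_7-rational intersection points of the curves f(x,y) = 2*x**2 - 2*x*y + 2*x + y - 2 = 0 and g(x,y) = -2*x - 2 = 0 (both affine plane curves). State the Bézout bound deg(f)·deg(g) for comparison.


Common zeros: {(6, 3)}; count = 1; Bézout bound = 2.

deg(f) = 2, deg(g) = 1, so Bézout bound = 2.
Scan x ∈ F_7. For each x, list the y ∈ F_7 with f(x, y) ≡ 0 and those with g(x, y) ≡ 0 (mod 7); the common zeros in that column are the intersection.
  x = 0: f ≡ 0 at y ∈ {2}; g ≡ 0 at y ∈ ∅; common: ∅.
  x = 1: f ≡ 0 at y ∈ {2}; g ≡ 0 at y ∈ ∅; common: ∅.
  x = 2: f ≡ 0 at y ∈ {1}; g ≡ 0 at y ∈ ∅; common: ∅.
  x = 3: f ≡ 0 at y ∈ {3}; g ≡ 0 at y ∈ ∅; common: ∅.
  x = 4: f ≡ 0 at y ∈ ∅; g ≡ 0 at y ∈ ∅; common: ∅.
  x = 5: f ≡ 0 at y ∈ {1}; g ≡ 0 at y ∈ ∅; common: ∅.
  x = 6: f ≡ 0 at y ∈ {3}; g ≡ 0 at y ∈ {0, 1, 2, 3, 4, 5, 6}; common: {3}.
Collecting: common zeros = {(6, 3)}, so the count is 1.
Comparison with the Bézout bound: 1 ≤ 2 = deg(f)·deg(g), as expected for curves with no common component (the affine F_7-count falls short of the bound because intersections may lie at infinity, over extension fields, or carry multiplicity).


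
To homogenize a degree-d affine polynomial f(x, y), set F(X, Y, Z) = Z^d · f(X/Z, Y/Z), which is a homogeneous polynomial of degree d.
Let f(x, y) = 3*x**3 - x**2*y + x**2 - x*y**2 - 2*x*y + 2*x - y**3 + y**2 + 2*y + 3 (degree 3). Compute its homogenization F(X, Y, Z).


F(X, Y, Z) = 3*X**3 - X**2*Y + X**2*Z - X*Y**2 - 2*X*Y*Z + 2*X*Z**2 - Y**3 + Y**2*Z + 2*Y*Z**2 + 3*Z**3

deg(f) = 3.
Substitute x = X/Z, y = Y/Z into f, then multiply by Z^3.
  monomial 3·x^3·y^0 ↦ 3·X^3·Y^0·Z^0.
  monomial -1·x^2·y^1 ↦ -1·X^2·Y^1·Z^0.
  monomial 1·x^2·y^0 ↦ 1·X^2·Y^0·Z^1.
  monomial -1·x^1·y^2 ↦ -1·X^1·Y^2·Z^0.
  monomial -2·x^1·y^1 ↦ -2·X^1·Y^1·Z^1.
  monomial 2·x^1·y^0 ↦ 2·X^1·Y^0·Z^2.
  monomial -1·x^0·y^3 ↦ -1·X^0·Y^3·Z^0.
  monomial 1·x^0·y^2 ↦ 1·X^0·Y^2·Z^1.
  monomial 2·x^0·y^1 ↦ 2·X^0·Y^1·Z^2.
  monomial 3·x^0·y^0 ↦ 3·X^0·Y^0·Z^3.
Collecting: F(X, Y, Z) = 3*X**3 - X**2*Y + X**2*Z - X*Y**2 - 2*X*Y*Z + 2*X*Z**2 - Y**3 + Y**2*Z + 2*Y*Z**2 + 3*Z**3.


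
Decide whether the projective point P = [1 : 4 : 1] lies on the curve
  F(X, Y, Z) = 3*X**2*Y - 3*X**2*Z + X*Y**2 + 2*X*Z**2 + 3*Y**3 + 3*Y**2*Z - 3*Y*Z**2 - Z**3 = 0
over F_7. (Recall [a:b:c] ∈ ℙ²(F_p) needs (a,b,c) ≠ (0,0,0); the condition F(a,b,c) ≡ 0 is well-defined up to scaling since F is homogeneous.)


F(1,4,1) ≡ 2 (mod 7); P is NOT on the curve.

Evaluate F(1, 4, 1) term-by-term (mod 7).
  3*X**2*Y ↦ 3·1·4·1 = 12
  -3*X**2*Z ↦ -3·1·1·1 = -3
  X*Y**2 ↦ 1·1·16·1 = 16
  2*X*Z**2 ↦ 2·1·1·1 = 2
  3*Y**3 ↦ 3·1·64·1 = 192
  3*Y**2*Z ↦ 3·1·16·1 = 48
  -3*Y*Z**2 ↦ -3·1·4·1 = -12
  -Z**3 ↦ -1·1·1·1 = -1
Sum: F(1, 4, 1) = (12) + (-3) + (16) + (2) + (192) + (48) + (-12) + (-1) = 254.
Reducing mod 7: 254 ≡ 2 (mod 7).
Since F(a, b, c) ≡ 2 ≠ 0 (mod 7), P does NOT lie on the curve.


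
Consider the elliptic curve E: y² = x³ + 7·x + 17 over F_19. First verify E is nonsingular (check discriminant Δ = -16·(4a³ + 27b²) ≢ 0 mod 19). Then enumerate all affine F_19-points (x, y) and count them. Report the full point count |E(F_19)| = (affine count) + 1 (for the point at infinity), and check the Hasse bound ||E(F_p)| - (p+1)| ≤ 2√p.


Affine points = {(0, 6), (0, 13), (1, 5), (1, 14), (2, 1), (2, 18), (5, 5), (5, 14), (6, 3), (6, 16), (9, 7), (9, 12), (10, 2), (10, 17), (11, 0), (12, 9), (12, 10), (13, 5), (13, 14), (14, 3), (14, 16), (15, 1), (15, 18), (16, 8), (16, 11), (18, 3), (18, 16)}; affine count = 27; |E(F_19)| = 28.

Discriminant check: Δ ∝ 4a³ + 27b² = 4·7³ + 27·17² = 4·343 + 27·289 ≡ 17 (mod 19). Nonzero ⇒ E is nonsingular.
For each x ∈ F_19, compute rhs = x³ + 7·x + 17 mod 19, then count y ∈ F_19 with y² ≡ rhs.
  x = 0: rhs = 17, matching y values: 6, 13 (2 points).
  x = 1: rhs = 6, matching y values: 5, 14 (2 points).
  x = 2: rhs = 1, matching y values: 1, 18 (2 points).
  x = 3: rhs = 8, matching y values: none (0 points).
  x = 4: rhs = 14, matching y values: none (0 points).
  x = 5: rhs = 6, matching y values: 5, 14 (2 points).
  x = 6: rhs = 9, matching y values: 3, 16 (2 points).
  x = 7: rhs = 10, matching y values: none (0 points).
  x = 8: rhs = 15, matching y values: none (0 points).
  x = 9: rhs = 11, matching y values: 7, 12 (2 points).
  x = 10: rhs = 4, matching y values: 2, 17 (2 points).
  x = 11: rhs = 0, matching y values: 0 (1 points).
  x = 12: rhs = 5, matching y values: 9, 10 (2 points).
  x = 13: rhs = 6, matching y values: 5, 14 (2 points).
  x = 14: rhs = 9, matching y values: 3, 16 (2 points).
  x = 15: rhs = 1, matching y values: 1, 18 (2 points).
  x = 16: rhs = 7, matching y values: 8, 11 (2 points).
  x = 17: rhs = 14, matching y values: none (0 points).
  x = 18: rhs = 9, matching y values: 3, 16 (2 points).
Total affine count: 27.
Full point count |E(F_19)| = 27 + 1 = 28.
Hasse bound: |28 − (19+1)| = |8| = 8 ≤ 2√19 ≈ 8.7178 ✓.


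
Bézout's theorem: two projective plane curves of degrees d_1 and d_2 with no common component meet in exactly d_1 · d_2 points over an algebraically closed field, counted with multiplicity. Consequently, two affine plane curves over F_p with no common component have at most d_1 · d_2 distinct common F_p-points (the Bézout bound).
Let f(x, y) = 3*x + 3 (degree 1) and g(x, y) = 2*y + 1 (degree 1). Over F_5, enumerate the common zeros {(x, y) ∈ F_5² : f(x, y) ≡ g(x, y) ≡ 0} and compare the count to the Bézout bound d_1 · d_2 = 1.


Common zeros: {(4, 2)}; count = 1; Bézout bound = 1.

deg(f) = 1, deg(g) = 1, so Bézout bound = 1.
Scan x ∈ F_5. For each x, list the y ∈ F_5 with f(x, y) ≡ 0 and those with g(x, y) ≡ 0 (mod 5); the common zeros in that column are the intersection.
  x = 0: f ≡ 0 at y ∈ ∅; g ≡ 0 at y ∈ {2}; common: ∅.
  x = 1: f ≡ 0 at y ∈ ∅; g ≡ 0 at y ∈ {2}; common: ∅.
  x = 2: f ≡ 0 at y ∈ ∅; g ≡ 0 at y ∈ {2}; common: ∅.
  x = 3: f ≡ 0 at y ∈ ∅; g ≡ 0 at y ∈ {2}; common: ∅.
  x = 4: f ≡ 0 at y ∈ {0, 1, 2, 3, 4}; g ≡ 0 at y ∈ {2}; common: {2}.
Collecting: common zeros = {(4, 2)}, so the count is 1.
Comparison with the Bézout bound: 1 ≤ 1 = deg(f)·deg(g), as expected for curves with no common component (the bound is attained).


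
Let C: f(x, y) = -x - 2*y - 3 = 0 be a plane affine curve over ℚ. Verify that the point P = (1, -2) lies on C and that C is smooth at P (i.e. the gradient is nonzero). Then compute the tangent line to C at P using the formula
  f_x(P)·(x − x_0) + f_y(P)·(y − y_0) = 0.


Tangent line at P: -x - 2*y - 3 = 0.

Step 1: f(1, -2) = 0, so P lies on C.
Step 2: partial derivatives
  f_x(x, y) = -1, f_y(x, y) = -2.
  f_x(P) = -1, f_y(P) = -2 (gradient nonzero, so P is smooth).
Step 3: tangent line at P: -1·(x − 1) + -2·(y − -2) = 0.
Expanding: -x - 2*y - 3 = 0.


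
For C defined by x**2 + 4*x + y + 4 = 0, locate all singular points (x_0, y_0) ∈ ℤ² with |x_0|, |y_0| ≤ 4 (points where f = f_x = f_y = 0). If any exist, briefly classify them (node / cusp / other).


No singular points in the scanned grid; C is smooth there.

Compute partial derivatives:
  f_x = 2*x + 4.
  f_y = 1.
f_y = 1 is a nonzero constant, so f_y never vanishes: no point (x, y) can satisfy f = f_x = f_y = 0. In particular no (x, y) ∈ {−4, ..., 4}² is singular; the curve is smooth.


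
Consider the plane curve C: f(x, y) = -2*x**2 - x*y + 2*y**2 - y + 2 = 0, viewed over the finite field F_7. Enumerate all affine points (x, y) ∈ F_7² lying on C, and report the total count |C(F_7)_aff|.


Affine F_7-points: {(1, 0), (1, 1), (2, 1), (2, 4), (3, 4), (3, 5), (5, 5), (6, 0)}; count = 8.

For each of the 49 pairs (x, y) ∈ F_7², evaluate f(x, y) mod 7. Record the zeros.
  x = 0: [0↦2, 1↦3, 2↦1, 3↦3, 4↦2, 5↦5, 6↦5]  zeros at y ∈ ∅
  x = 1: [0↦0, 1↦0, 2↦4, 3↦5, 4↦3, 5↦5, 6↦4]  zeros at y ∈ {0, 1}
  x = 2: [0↦1, 1↦0, 2↦3, 3↦3, 4↦0, 5↦1, 6↦6]  zeros at y ∈ {1, 4}
  x = 3: [0↦5, 1↦3, 2↦5, 3↦4, 4↦0, 5↦0, 6↦4]  zeros at y ∈ {4, 5}
  x = 4: [0↦5, 1↦2, 2↦3, 3↦1, 4↦3, 5↦2, 6↦5]  zeros at y ∈ ∅
  x = 5: [0↦1, 1↦4, 2↦4, 3↦1, 4↦2, 5↦0, 6↦2]  zeros at y ∈ {5}
  x = 6: [0↦0, 1↦2, 2↦1, 3↦4, 4↦4, 5↦1, 6↦2]  zeros at y ∈ {0}
Collecting zeros: affine points = {(1, 0), (1, 1), (2, 1), (2, 4), (3, 4), (3, 5), (5, 5), (6, 0)}.
Total count |C(F_7)_aff| = 8.


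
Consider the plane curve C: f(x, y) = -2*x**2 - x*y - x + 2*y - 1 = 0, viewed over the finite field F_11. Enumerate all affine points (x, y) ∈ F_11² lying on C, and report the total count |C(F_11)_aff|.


Affine F_11-points: {(0, 6), (1, 4), (2, 0), (2, 1), (2, 2), (2, 3), (2, 4), (2, 5), (2, 6), (2, 7), (2, 8), (2, 9), (2, 10), (3, 0), (4, 9), (5, 7), (6, 5), (7, 3), (8, 1), (9, 10), (10, 8)}; count = 21.

For each of the 121 pairs (x, y) ∈ F_11², evaluate f(x, y) mod 11. Record the zeros.
  x = 0: [0↦10, 1↦1, 2↦3, 3↦5, 4↦7, 5↦9, 6↦0, 7↦2, 8↦4, 9↦6, 10↦8]  zeros at y ∈ {6}
  x = 1: [0↦7, 1↦8, 2↦9, 3↦10, 4↦0, 5↦1, 6↦2, 7↦3, 8↦4, 9↦5, 10↦6]  zeros at y ∈ {4}
  x = 2: [0↦0, 1↦0, 2↦0, 3↦0, 4↦0, 5↦0, 6↦0, 7↦0, 8↦0, 9↦0, 10↦0]  zeros at y ∈ {0, 1, 2, 3, 4, 5, 6, 7, 8, 9, 10}
  x = 3: [0↦0, 1↦10, 2↦9, 3↦8, 4↦7, 5↦6, 6↦5, 7↦4, 8↦3, 9↦2, 10↦1]  zeros at y ∈ {0}
  x = 4: [0↦7, 1↦5, 2↦3, 3↦1, 4↦10, 5↦8, 6↦6, 7↦4, 8↦2, 9↦0, 10↦9]  zeros at y ∈ {9}
  x = 5: [0↦10, 1↦7, 2↦4, 3↦1, 4↦9, 5↦6, 6↦3, 7↦0, 8↦8, 9↦5, 10↦2]  zeros at y ∈ {7}
  x = 6: [0↦9, 1↦5, 2↦1, 3↦8, 4↦4, 5↦0, 6↦7, 7↦3, 8↦10, 9↦6, 10↦2]  zeros at y ∈ {5}
  x = 7: [0↦4, 1↦10, 2↦5, 3↦0, 4↦6, 5↦1, 6↦7, 7↦2, 8↦8, 9↦3, 10↦9]  zeros at y ∈ {3}
  x = 8: [0↦6, 1↦0, 2↦5, 3↦10, 4↦4, 5↦9, 6↦3, 7↦8, 8↦2, 9↦7, 10↦1]  zeros at y ∈ {1}
  x = 9: [0↦4, 1↦8, 2↦1, 3↦5, 4↦9, 5↦2, 6↦6, 7↦10, 8↦3, 9↦7, 10↦0]  zeros at y ∈ {10}
  x = 10: [0↦9, 1↦1, 2↦4, 3↦7, 4↦10, 5↦2, 6↦5, 7↦8, 8↦0, 9↦3, 10↦6]  zeros at y ∈ {8}
Collecting zeros: affine points = {(0, 6), (1, 4), (2, 0), (2, 1), (2, 2), (2, 3), (2, 4), (2, 5), (2, 6), (2, 7), (2, 8), (2, 9), (2, 10), (3, 0), (4, 9), (5, 7), (6, 5), (7, 3), (8, 1), (9, 10), (10, 8)}.
Total count |C(F_11)_aff| = 21.


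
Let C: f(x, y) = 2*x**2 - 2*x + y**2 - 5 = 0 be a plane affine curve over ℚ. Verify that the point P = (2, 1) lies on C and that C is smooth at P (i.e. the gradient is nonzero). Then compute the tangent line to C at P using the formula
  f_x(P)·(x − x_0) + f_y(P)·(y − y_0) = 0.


Tangent line at P: 6*x + 2*y - 14 = 0.

Step 1: f(2, 1) = 0, so P lies on C.
Step 2: partial derivatives
  f_x(x, y) = 4*x - 2, f_y(x, y) = 2*y.
  f_x(P) = 6, f_y(P) = 2 (gradient nonzero, so P is smooth).
Step 3: tangent line at P: 6·(x − 2) + 2·(y − 1) = 0.
Expanding: 6*x + 2*y - 14 = 0.


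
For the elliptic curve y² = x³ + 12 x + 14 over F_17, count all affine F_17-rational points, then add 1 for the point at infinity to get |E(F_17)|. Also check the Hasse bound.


Affine points = {(3, 3), (3, 14), (6, 8), (6, 9), (7, 4), (7, 13), (9, 1), (9, 16), (11, 7), (11, 10), (12, 4), (12, 13), (13, 2), (13, 15), (14, 6), (14, 11), (15, 4), (15, 13), (16, 1), (16, 16)}; affine count = 20; |E(F_17)| = 21.

Discriminant check: Δ ∝ 4a³ + 27b² = 4·12³ + 27·14² = 4·1728 + 27·196 ≡ 15 (mod 17). Nonzero ⇒ E is nonsingular.
For each x ∈ F_17, compute rhs = x³ + 12·x + 14 mod 17, then count y ∈ F_17 with y² ≡ rhs.
  x = 0: rhs = 14, matching y values: none (0 points).
  x = 1: rhs = 10, matching y values: none (0 points).
  x = 2: rhs = 12, matching y values: none (0 points).
  x = 3: rhs = 9, matching y values: 3, 14 (2 points).
  x = 4: rhs = 7, matching y values: none (0 points).
  x = 5: rhs = 12, matching y values: none (0 points).
  x = 6: rhs = 13, matching y values: 8, 9 (2 points).
  x = 7: rhs = 16, matching y values: 4, 13 (2 points).
  x = 8: rhs = 10, matching y values: none (0 points).
  x = 9: rhs = 1, matching y values: 1, 16 (2 points).
  x = 10: rhs = 12, matching y values: none (0 points).
  x = 11: rhs = 15, matching y values: 7, 10 (2 points).
  x = 12: rhs = 16, matching y values: 4, 13 (2 points).
  x = 13: rhs = 4, matching y values: 2, 15 (2 points).
  x = 14: rhs = 2, matching y values: 6, 11 (2 points).
  x = 15: rhs = 16, matching y values: 4, 13 (2 points).
  x = 16: rhs = 1, matching y values: 1, 16 (2 points).
Total affine count: 20.
Full point count |E(F_17)| = 20 + 1 = 21.
Hasse bound: |21 − (17+1)| = |3| = 3 ≤ 2√17 ≈ 8.2462 ✓.


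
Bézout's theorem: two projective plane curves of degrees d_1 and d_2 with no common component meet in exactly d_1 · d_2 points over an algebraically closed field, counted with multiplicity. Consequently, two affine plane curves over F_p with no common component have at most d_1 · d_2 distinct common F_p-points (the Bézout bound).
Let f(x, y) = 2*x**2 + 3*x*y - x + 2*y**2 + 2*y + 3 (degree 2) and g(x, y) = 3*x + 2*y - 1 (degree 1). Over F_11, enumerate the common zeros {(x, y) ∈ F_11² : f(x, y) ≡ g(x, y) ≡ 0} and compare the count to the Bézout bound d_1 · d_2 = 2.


Common zeros: ∅; count = 0; Bézout bound = 2.

deg(f) = 2, deg(g) = 1, so Bézout bound = 2.
Scan x ∈ F_11. For each x, list the y ∈ F_11 with f(x, y) ≡ 0 and those with g(x, y) ≡ 0 (mod 11); the common zeros in that column are the intersection.
  x = 0: f ≡ 0 at y ∈ ∅; g ≡ 0 at y ∈ {6}; common: ∅.
  x = 1: f ≡ 0 at y ∈ {1, 2}; g ≡ 0 at y ∈ {10}; common: ∅.
  x = 2: f ≡ 0 at y ∈ {2, 5}; g ≡ 0 at y ∈ {3}; common: ∅.
  x = 3: f ≡ 0 at y ∈ ∅; g ≡ 0 at y ∈ {7}; common: ∅.
  x = 4: f ≡ 0 at y ∈ {6, 9}; g ≡ 0 at y ∈ {0}; common: ∅.
  x = 5: f ≡ 0 at y ∈ {9, 10}; g ≡ 0 at y ∈ {4}; common: ∅.
  x = 6: f ≡ 0 at y ∈ ∅; g ≡ 0 at y ∈ {8}; common: ∅.
  x = 7: f ≡ 0 at y ∈ ∅; g ≡ 0 at y ∈ {1}; common: ∅.
  x = 8: f ≡ 0 at y ∈ {10}; g ≡ 0 at y ∈ {5}; common: ∅.
  x = 9: f ≡ 0 at y ∈ {1}; g ≡ 0 at y ∈ {9}; common: ∅.
  x = 10: f ≡ 0 at y ∈ ∅; g ≡ 0 at y ∈ {2}; common: ∅.
Collecting: common zeros = ∅, so the count is 0.
Comparison with the Bézout bound: 0 ≤ 2 = deg(f)·deg(g), as expected for curves with no common component (the affine F_11-count falls short of the bound because intersections may lie at infinity, over extension fields, or carry multiplicity).


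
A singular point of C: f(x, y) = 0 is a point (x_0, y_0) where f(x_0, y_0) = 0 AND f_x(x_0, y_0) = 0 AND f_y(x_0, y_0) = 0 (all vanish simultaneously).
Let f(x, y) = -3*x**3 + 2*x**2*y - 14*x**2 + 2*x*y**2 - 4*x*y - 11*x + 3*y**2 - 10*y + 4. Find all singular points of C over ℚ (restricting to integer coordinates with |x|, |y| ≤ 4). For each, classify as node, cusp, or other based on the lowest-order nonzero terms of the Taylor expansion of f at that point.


Singular points: {(-1, 2)}; classification: node.

Compute partial derivatives:
  f_x = -9*x**2 + 4*x*y - 28*x + 2*y**2 - 4*y - 11.
  f_y = 2*x**2 + 4*x*y - 4*x + 6*y - 10.
Scan x_0 ∈ {−4, ..., 4}. For each x_0, f_y(x_0, y) is a polynomial in y; find its integer roots y ∈ {−4, ..., 4}, then test f_x and f at those candidates.
  x = -4: f_y(-4, y) = 38 - 10*y; no integer root y with |y| ≤ 4.
  x = -3: f_y(-3, y) = 20 - 6*y; no integer root y with |y| ≤ 4.
  x = -2: f_y(-2, y) = 6 - 2*y; vanishes at y ∈ {3}. (-2, 3): f_x = -9 ≠ 0.
  x = -1: f_y(-1, y) = 2*y - 4; vanishes at y ∈ {2}. (-1, 2): f_x = 0, f = 0 — SINGULAR.
  x = 0: f_y(0, y) = 6*y - 10; no integer root y with |y| ≤ 4.
  x = 1: f_y(1, y) = 10*y - 12; no integer root y with |y| ≤ 4.
  x = 2: f_y(2, y) = 14*y - 10; no integer root y with |y| ≤ 4.
  x = 3: f_y(3, y) = 18*y - 4; no integer root y with |y| ≤ 4.
  x = 4: f_y(4, y) = 22*y + 6; no integer root y with |y| ≤ 4.
Only singular point on the grid: (-1, 2).
Classify: substitute x = -1 + u, y = 2 + v and expand: f = -3*u**3 + 2*u**2*v - u**2 + 2*u*v**2 + v**2.
No constant or linear terms (consistent with a singular point). Quadratic part: -u**2 + v**2. Cubic part: -3*u**3 + 2*u**2*v + 2*u*v**2.
The quadratic part v**2 - u**2 = (v − u)(v + u) splits into two distinct linear factors, so there are two distinct tangent lines y − 2 = ±(x − -1) — this is a node (ordinary double point).
Classification: node.


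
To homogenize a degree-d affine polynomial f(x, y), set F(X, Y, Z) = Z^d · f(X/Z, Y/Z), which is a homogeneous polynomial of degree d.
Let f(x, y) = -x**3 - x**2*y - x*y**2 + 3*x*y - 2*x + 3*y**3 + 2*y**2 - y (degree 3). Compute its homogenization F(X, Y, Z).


F(X, Y, Z) = -X**3 - X**2*Y - X*Y**2 + 3*X*Y*Z - 2*X*Z**2 + 3*Y**3 + 2*Y**2*Z - Y*Z**2

deg(f) = 3.
Substitute x = X/Z, y = Y/Z into f, then multiply by Z^3.
  monomial -1·x^3·y^0 ↦ -1·X^3·Y^0·Z^0.
  monomial -1·x^2·y^1 ↦ -1·X^2·Y^1·Z^0.
  monomial -1·x^1·y^2 ↦ -1·X^1·Y^2·Z^0.
  monomial 3·x^1·y^1 ↦ 3·X^1·Y^1·Z^1.
  monomial -2·x^1·y^0 ↦ -2·X^1·Y^0·Z^2.
  monomial 3·x^0·y^3 ↦ 3·X^0·Y^3·Z^0.
  monomial 2·x^0·y^2 ↦ 2·X^0·Y^2·Z^1.
  monomial -1·x^0·y^1 ↦ -1·X^0·Y^1·Z^2.
Collecting: F(X, Y, Z) = -X**3 - X**2*Y - X*Y**2 + 3*X*Y*Z - 2*X*Z**2 + 3*Y**3 + 2*Y**2*Z - Y*Z**2.


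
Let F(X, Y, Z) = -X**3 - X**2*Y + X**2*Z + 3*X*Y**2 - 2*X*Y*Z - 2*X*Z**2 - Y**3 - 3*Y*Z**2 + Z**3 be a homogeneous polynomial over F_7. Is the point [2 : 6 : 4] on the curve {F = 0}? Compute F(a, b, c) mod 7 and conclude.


F(2,6,4) ≡ 6 (mod 7); P is NOT on the curve.

Evaluate F(2, 6, 4) term-by-term (mod 7).
  -X**3 ↦ -1·8·1·1 = -8
  -X**2*Y ↦ -1·4·6·1 = -24
  X**2*Z ↦ 1·4·1·4 = 16
  3*X*Y**2 ↦ 3·2·36·1 = 216
  -2*X*Y*Z ↦ -2·2·6·4 = -96
  -2*X*Z**2 ↦ -2·2·1·16 = -64
  -Y**3 ↦ -1·1·216·1 = -216
  -3*Y*Z**2 ↦ -3·1·6·16 = -288
  Z**3 ↦ 1·1·1·64 = 64
Sum: F(2, 6, 4) = (-8) + (-24) + (16) + (216) + (-96) + (-64) + (-216) + (-288) + (64) = -400.
Reducing mod 7: -400 ≡ 6 (mod 7).
Since F(a, b, c) ≡ 6 ≠ 0 (mod 7), P does NOT lie on the curve.


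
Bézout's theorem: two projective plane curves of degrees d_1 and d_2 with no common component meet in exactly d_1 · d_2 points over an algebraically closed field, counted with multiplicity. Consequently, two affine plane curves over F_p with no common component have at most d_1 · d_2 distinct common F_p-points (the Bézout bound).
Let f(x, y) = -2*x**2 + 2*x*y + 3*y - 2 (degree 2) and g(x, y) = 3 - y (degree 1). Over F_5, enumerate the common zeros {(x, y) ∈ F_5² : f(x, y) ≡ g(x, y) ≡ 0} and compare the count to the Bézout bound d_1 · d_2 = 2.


Common zeros: ∅; count = 0; Bézout bound = 2.

deg(f) = 2, deg(g) = 1, so Bézout bound = 2.
Scan x ∈ F_5. For each x, list the y ∈ F_5 with f(x, y) ≡ 0 and those with g(x, y) ≡ 0 (mod 5); the common zeros in that column are the intersection.
  x = 0: f ≡ 0 at y ∈ {4}; g ≡ 0 at y ∈ {3}; common: ∅.
  x = 1: f ≡ 0 at y ∈ ∅; g ≡ 0 at y ∈ {3}; common: ∅.
  x = 2: f ≡ 0 at y ∈ {0}; g ≡ 0 at y ∈ {3}; common: ∅.
  x = 3: f ≡ 0 at y ∈ {0}; g ≡ 0 at y ∈ {3}; common: ∅.
  x = 4: f ≡ 0 at y ∈ {4}; g ≡ 0 at y ∈ {3}; common: ∅.
Collecting: common zeros = ∅, so the count is 0.
Comparison with the Bézout bound: 0 ≤ 2 = deg(f)·deg(g), as expected for curves with no common component (the affine F_5-count falls short of the bound because intersections may lie at infinity, over extension fields, or carry multiplicity).


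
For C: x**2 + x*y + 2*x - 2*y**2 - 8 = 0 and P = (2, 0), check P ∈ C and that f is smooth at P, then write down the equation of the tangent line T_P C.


Tangent line at P: 6*x + 2*y - 12 = 0.

Step 1: f(2, 0) = 0, so P lies on C.
Step 2: partial derivatives
  f_x(x, y) = 2*x + y + 2, f_y(x, y) = x - 4*y.
  f_x(P) = 6, f_y(P) = 2 (gradient nonzero, so P is smooth).
Step 3: tangent line at P: 6·(x − 2) + 2·(y − 0) = 0.
Expanding: 6*x + 2*y - 12 = 0.


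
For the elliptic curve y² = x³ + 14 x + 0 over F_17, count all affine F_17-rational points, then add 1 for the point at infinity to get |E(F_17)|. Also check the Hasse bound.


Affine points = {(0, 0), (1, 7), (1, 10), (2, 6), (2, 11), (3, 1), (3, 16), (4, 1), (4, 16), (5, 5), (5, 12), (7, 4), (7, 13), (10, 1), (10, 16), (12, 3), (12, 14), (13, 4), (13, 13), (14, 4), (14, 13), (15, 7), (15, 10), (16, 6), (16, 11)}; affine count = 25; |E(F_17)| = 26.

Discriminant check: Δ ∝ 4a³ + 27b² = 4·14³ + 27·0² = 4·2744 + 27·0 ≡ 11 (mod 17). Nonzero ⇒ E is nonsingular.
For each x ∈ F_17, compute rhs = x³ + 14·x + 0 mod 17, then count y ∈ F_17 with y² ≡ rhs.
  x = 0: rhs = 0, matching y values: 0 (1 points).
  x = 1: rhs = 15, matching y values: 7, 10 (2 points).
  x = 2: rhs = 2, matching y values: 6, 11 (2 points).
  x = 3: rhs = 1, matching y values: 1, 16 (2 points).
  x = 4: rhs = 1, matching y values: 1, 16 (2 points).
  x = 5: rhs = 8, matching y values: 5, 12 (2 points).
  x = 6: rhs = 11, matching y values: none (0 points).
  x = 7: rhs = 16, matching y values: 4, 13 (2 points).
  x = 8: rhs = 12, matching y values: none (0 points).
  x = 9: rhs = 5, matching y values: none (0 points).
  x = 10: rhs = 1, matching y values: 1, 16 (2 points).
  x = 11: rhs = 6, matching y values: none (0 points).
  x = 12: rhs = 9, matching y values: 3, 14 (2 points).
  x = 13: rhs = 16, matching y values: 4, 13 (2 points).
  x = 14: rhs = 16, matching y values: 4, 13 (2 points).
  x = 15: rhs = 15, matching y values: 7, 10 (2 points).
  x = 16: rhs = 2, matching y values: 6, 11 (2 points).
Total affine count: 25.
Full point count |E(F_17)| = 25 + 1 = 26.
Hasse bound: |26 − (17+1)| = |8| = 8 ≤ 2√17 ≈ 8.2462 ✓.


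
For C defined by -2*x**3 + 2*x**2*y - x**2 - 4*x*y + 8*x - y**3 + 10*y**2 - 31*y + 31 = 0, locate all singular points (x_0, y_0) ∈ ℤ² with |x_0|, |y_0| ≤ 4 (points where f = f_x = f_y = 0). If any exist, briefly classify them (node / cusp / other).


Singular points: {(1, 3)}; classification: node.

Compute partial derivatives:
  f_x = -6*x**2 + 4*x*y - 2*x - 4*y + 8.
  f_y = 2*x**2 - 4*x - 3*y**2 + 20*y - 31.
Scan x_0 ∈ {−4, ..., 4}. For each x_0, f_y(x_0, y) is a polynomial in y; find its integer roots y ∈ {−4, ..., 4}, then test f_x and f at those candidates.
  x = -4: f_y(-4, y) = -3*y**2 + 20*y + 17; no integer root y with |y| ≤ 4.
  x = -3: f_y(-3, y) = -3*y**2 + 20*y - 1; no integer root y with |y| ≤ 4.
  x = -2: f_y(-2, y) = -3*y**2 + 20*y - 15; no integer root y with |y| ≤ 4.
  x = -1: f_y(-1, y) = -3*y**2 + 20*y - 25; no integer root y with |y| ≤ 4.
  x = 0: f_y(0, y) = -3*y**2 + 20*y - 31; no integer root y with |y| ≤ 4.
  x = 1: f_y(1, y) = -3*y**2 + 20*y - 33; vanishes at y ∈ {3}. (1, 3): f_x = 0, f = 0 — SINGULAR.
  x = 2: f_y(2, y) = -3*y**2 + 20*y - 31; no integer root y with |y| ≤ 4.
  x = 3: f_y(3, y) = -3*y**2 + 20*y - 25; no integer root y with |y| ≤ 4.
  x = 4: f_y(4, y) = -3*y**2 + 20*y - 15; no integer root y with |y| ≤ 4.
Only singular point on the grid: (1, 3).
Classify: substitute x = 1 + u, y = 3 + v and expand: f = -2*u**3 + 2*u**2*v - u**2 - v**3 + v**2.
No constant or linear terms (consistent with a singular point). Quadratic part: -u**2 + v**2. Cubic part: -2*u**3 + 2*u**2*v - v**3.
The quadratic part v**2 - u**2 = (v − u)(v + u) splits into two distinct linear factors, so there are two distinct tangent lines y − 3 = ±(x − 1) — this is a node (ordinary double point).
Classification: node.
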